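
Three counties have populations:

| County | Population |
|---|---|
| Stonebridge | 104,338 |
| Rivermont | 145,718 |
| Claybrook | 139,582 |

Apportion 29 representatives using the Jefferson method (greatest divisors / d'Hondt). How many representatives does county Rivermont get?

11

Standard divisor 389638/29 ≈ 13435.793; standard quotas: Stonebridge 7.766, Rivermont 10.846, Claybrook 10.389.
Rounding down gives 7, 10, 10 = 27 seats, so the divisor must be adjusted.
With modified divisor 12900: modified quotas Stonebridge 8.088, Rivermont 11.296, Claybrook 10.820.
Rounding down: Stonebridge 8, Rivermont 11, Claybrook 10 (total 29).
Rivermont receives 11.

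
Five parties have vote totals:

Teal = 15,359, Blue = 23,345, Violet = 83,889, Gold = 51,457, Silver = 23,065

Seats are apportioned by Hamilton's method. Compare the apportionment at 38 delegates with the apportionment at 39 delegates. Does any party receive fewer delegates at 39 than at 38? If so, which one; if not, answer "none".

At 38 seats: Teal 3, Blue 5, Violet 16, Gold 10, Silver 4.
At 39 seats: Teal 3, Blue 5, Violet 17, Gold 10, Silver 4.
No party's allocation decreased.

none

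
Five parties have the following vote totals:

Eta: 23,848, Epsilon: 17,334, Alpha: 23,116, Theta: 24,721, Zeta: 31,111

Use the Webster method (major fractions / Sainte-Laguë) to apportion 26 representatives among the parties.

Standard divisor 120130/26 ≈ 4620.385; standard quotas: Eta 5.161, Epsilon 3.752, Alpha 5.003, Theta 5.350, Zeta 6.733.
Rounding to the nearest integer gives Eta 5, Epsilon 4, Alpha 5, Theta 5, Zeta 7 — total 26, matching the house size, so no adjustment is needed.

Eta 5, Epsilon 4, Alpha 5, Theta 5, Zeta 7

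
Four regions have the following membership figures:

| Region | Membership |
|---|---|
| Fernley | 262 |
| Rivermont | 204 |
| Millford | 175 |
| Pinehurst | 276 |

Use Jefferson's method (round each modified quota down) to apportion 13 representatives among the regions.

Fernley 4; Rivermont 3; Millford 2; Pinehurst 4

Standard divisor 917/13 ≈ 70.538; standard quotas: Fernley 3.714, Rivermont 2.892, Millford 2.481, Pinehurst 3.913.
Rounding down gives 3, 2, 2, 3 = 10 seats, so the divisor must be adjusted.
With modified divisor 60: modified quotas Fernley 4.367, Rivermont 3.400, Millford 2.917, Pinehurst 4.600.
Rounding down: Fernley 4, Rivermont 3, Millford 2, Pinehurst 4 (total 13).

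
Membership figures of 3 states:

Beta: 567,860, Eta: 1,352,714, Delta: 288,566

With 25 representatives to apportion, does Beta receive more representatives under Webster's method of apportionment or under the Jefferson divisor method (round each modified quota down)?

Webster

Webster: Beta 7, Eta 15, Delta 3.
Jefferson: Beta 6, Eta 16, Delta 3.
Beta gets 7 under Webster and 6 under Jefferson.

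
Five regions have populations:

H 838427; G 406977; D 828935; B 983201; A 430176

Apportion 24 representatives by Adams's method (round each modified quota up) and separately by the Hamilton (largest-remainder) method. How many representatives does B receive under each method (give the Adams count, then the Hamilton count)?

6 and 7

Adams: H 6, G 3, D 6, B 6, A 3.
Hamilton: H 6, G 3, D 5, B 7, A 3.
B gets 6 under Adams and 7 under Hamilton.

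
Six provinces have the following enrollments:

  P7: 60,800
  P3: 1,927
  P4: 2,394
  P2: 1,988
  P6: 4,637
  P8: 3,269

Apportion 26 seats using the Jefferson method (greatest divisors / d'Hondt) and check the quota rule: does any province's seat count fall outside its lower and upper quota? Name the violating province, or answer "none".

Standard quotas: P7 21.073, P3 0.668, P4 0.830, P2 0.689, P6 1.607, P8 1.133.
Jefferson allocation: P7 24, P3 0, P4 0, P2 0, P6 1, P8 1.
P7 has quota 21.073 (lower 21, upper 22) but receives 24 — outside the quota interval.

P7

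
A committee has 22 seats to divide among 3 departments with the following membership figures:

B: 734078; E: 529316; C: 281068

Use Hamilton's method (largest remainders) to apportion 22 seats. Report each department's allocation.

Total 1544462; standard divisor 1544462/22 ≈ 70202.818.
Standard quotas: B 10.4565, E 7.5398, C 4.0037.
Lower quotas: B 10, E 7, C 4 (sum 21, leaving 1 seat).
Remainders in descending order: E 0.5398, B 0.4565, C 0.0037.
Largest remainder: E receives the extra seat.

B 10; E 8; C 4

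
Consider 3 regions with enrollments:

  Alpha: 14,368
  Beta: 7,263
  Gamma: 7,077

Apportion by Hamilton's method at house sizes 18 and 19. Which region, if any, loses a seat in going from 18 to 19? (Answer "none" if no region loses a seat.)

At 18 seats: Alpha 9, Beta 5, Gamma 4.
At 19 seats: Alpha 9, Beta 5, Gamma 5.
No region's allocation decreased.

none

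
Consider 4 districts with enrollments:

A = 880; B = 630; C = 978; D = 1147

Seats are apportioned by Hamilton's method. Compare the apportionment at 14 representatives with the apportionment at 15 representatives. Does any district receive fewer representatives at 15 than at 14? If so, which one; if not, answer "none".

At 14 seats: A 3, B 3, C 4, D 4.
At 15 seats: A 4, B 2, C 4, D 5.
B drops from 3 to 2.

B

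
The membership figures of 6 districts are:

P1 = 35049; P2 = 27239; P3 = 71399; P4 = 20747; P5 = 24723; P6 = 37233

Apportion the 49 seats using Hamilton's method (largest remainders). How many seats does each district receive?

Standard divisor: 216390 ÷ 49 ≈ 4416.122.
Standard quotas: P1 7.9366, P2 6.1681, P3 16.1678, P4 4.6980, P5 5.5984, P6 8.4312.
Lower quotas: P1 7, P2 6, P3 16, P4 4, P5 5, P6 8 (sum 46, leaving 3 seats).
Remainders in descending order: P1 0.9366, P4 0.6980, P5 0.5984, P6 0.4312, P2 0.1681, P3 0.1678.
Largest remainders: P1, P4, P5 receive the extra seats.

P1 8; P2 6; P3 16; P4 5; P5 6; P6 8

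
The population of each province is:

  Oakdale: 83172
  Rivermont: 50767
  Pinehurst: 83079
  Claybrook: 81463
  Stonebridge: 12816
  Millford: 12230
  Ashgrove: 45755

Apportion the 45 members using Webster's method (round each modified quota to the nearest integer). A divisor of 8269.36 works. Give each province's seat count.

Oakdale=10, Rivermont=6, Pinehurst=10, Claybrook=10, Stonebridge=2, Millford=1, Ashgrove=6

With modified divisor 8269.36: modified quotas Oakdale 10.058, Rivermont 6.139, Pinehurst 10.047, Claybrook 9.851, Stonebridge 1.550, Millford 1.479, Ashgrove 5.533.
Rounding to the nearest integer: Oakdale 10, Rivermont 6, Pinehurst 10, Claybrook 10, Stonebridge 2, Millford 1, Ashgrove 6 (total 45).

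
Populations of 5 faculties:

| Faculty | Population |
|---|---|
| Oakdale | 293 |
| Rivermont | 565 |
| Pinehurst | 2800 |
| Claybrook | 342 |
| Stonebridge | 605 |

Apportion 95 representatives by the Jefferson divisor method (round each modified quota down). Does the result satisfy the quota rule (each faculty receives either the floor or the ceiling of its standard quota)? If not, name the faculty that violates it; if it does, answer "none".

Pinehurst

Standard quotas: Oakdale 6.045, Rivermont 11.656, Pinehurst 57.763, Claybrook 7.055, Stonebridge 12.481.
Jefferson allocation: Oakdale 6, Rivermont 11, Pinehurst 59, Claybrook 7, Stonebridge 12.
Pinehurst has quota 57.763 (lower 57, upper 58) but receives 59 — outside the quota interval.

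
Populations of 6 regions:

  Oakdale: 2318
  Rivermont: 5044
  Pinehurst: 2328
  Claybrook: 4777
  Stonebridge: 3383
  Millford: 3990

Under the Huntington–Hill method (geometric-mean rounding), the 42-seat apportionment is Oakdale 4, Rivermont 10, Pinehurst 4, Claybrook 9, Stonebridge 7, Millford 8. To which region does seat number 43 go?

Pinehurst

Priority for the next seat is population ÷ (√(s·(s+1))).
Priorities: Oakdale 518.321, Rivermont 480.927, Pinehurst 520.557, Claybrook 503.540, Stonebridge 452.072, Millford 470.226.
Highest priority: Pinehurst.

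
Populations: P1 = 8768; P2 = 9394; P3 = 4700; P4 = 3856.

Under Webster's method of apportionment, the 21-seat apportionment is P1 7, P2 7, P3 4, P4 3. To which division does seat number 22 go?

Priority for the next seat is population ÷ (current seats + 0.5).
Priorities: P1 1169.067, P2 1252.533, P3 1044.444, P4 1101.714.
Highest priority: P2.

P2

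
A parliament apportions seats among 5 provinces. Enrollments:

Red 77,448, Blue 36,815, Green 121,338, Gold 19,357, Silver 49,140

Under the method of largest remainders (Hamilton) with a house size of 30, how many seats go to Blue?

The standard divisor is 304098/30 ≈ 10136.6.
Standard quotas: Red 7.6404, Blue 3.6319, Green 11.9703, Gold 1.9096, Silver 4.8478.
Lower quotas: Red 7, Blue 3, Green 11, Gold 1, Silver 4 (sum 26, leaving 4 seats).
Remainders in descending order: Green 0.9703, Gold 0.9096, Silver 0.8478, Red 0.6404, Blue 0.6319.
Largest remainders: Green, Gold, Silver, Red receive the extra seats.
Blue receives 3.

3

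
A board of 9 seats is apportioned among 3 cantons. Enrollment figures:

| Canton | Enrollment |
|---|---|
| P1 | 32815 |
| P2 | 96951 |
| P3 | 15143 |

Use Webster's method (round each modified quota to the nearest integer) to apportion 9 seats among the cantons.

Standard divisor 144909/9 ≈ 16101; standard quotas: P1 2.038, P2 6.021, P3 0.941.
Rounding to the nearest integer gives P1 2, P2 6, P3 1 — total 9, matching the house size, so no adjustment is needed.

P1=2, P2=6, P3=1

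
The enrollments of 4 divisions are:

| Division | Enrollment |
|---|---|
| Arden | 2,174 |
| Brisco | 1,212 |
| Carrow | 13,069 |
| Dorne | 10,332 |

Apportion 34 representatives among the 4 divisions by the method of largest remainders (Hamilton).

Arden: 3, Brisco: 1, Carrow: 17, Dorne: 13

The standard divisor is 26787/34 ≈ 787.853.
Standard quotas: Arden 2.7594, Brisco 1.5384, Carrow 16.5881, Dorne 13.1141.
Lower quotas: Arden 2, Brisco 1, Carrow 16, Dorne 13 (sum 32, leaving 2 seats).
Remainders in descending order: Arden 0.7594, Carrow 0.5881, Brisco 0.5384, Dorne 0.1141.
Largest remainders: Arden, Carrow receive the extra seats.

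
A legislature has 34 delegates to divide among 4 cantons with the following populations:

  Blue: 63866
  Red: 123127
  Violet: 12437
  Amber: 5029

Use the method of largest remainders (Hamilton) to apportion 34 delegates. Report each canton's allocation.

The standard divisor is 204459/34 ≈ 6013.5.
Standard quotas: Blue 10.6204, Red 20.4751, Violet 2.0682, Amber 0.8363.
Lower quotas: Blue 10, Red 20, Violet 2, Amber 0 (sum 32, leaving 2 seats).
Remainders in descending order: Amber 0.8363, Blue 0.6204, Red 0.4751, Violet 0.0682.
Largest remainders: Amber, Blue receive the extra seats.

Blue 11; Red 20; Violet 2; Amber 1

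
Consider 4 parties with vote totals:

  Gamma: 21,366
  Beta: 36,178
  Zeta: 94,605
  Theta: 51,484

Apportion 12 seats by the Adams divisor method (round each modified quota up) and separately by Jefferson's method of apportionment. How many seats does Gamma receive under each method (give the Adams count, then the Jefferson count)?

Adams: Gamma 2, Beta 2, Zeta 5, Theta 3.
Jefferson: Gamma 1, Beta 2, Zeta 6, Theta 3.
Gamma gets 2 under Adams and 1 under Jefferson.

2 and 1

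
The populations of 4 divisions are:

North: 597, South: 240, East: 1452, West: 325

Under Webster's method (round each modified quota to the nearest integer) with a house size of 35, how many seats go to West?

Standard divisor 2614/35 ≈ 74.686; standard quotas: North 7.993, South 3.213, East 19.441, West 4.352.
Rounding to the nearest integer gives 8, 3, 19, 4 = 34 seats, so the divisor must be adjusted.
With modified divisor 73: modified quotas North 8.178, South 3.288, East 19.890, West 4.452.
Rounding to the nearest integer: North 8, South 3, East 20, West 4 (total 35).
West receives 4.

4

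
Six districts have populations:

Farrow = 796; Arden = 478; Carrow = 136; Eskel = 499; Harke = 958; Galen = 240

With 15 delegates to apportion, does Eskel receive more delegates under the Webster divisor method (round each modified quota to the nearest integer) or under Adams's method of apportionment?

Adams

Webster: Farrow 4, Arden 2, Carrow 1, Eskel 2, Harke 5, Galen 1.
Adams: Farrow 4, Arden 2, Carrow 1, Eskel 3, Harke 4, Galen 1.
Eskel gets 2 under Webster and 3 under Adams.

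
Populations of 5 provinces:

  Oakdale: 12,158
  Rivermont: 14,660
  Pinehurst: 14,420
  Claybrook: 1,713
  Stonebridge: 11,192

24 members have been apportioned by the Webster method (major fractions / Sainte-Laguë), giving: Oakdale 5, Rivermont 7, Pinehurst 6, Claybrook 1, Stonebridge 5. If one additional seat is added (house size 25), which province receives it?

Priority for the next seat is population ÷ (current seats + 0.5).
Priorities: Oakdale 2210.545, Rivermont 1954.667, Pinehurst 2218.462, Claybrook 1142.000, Stonebridge 2034.909.
Highest priority: Pinehurst.

Pinehurst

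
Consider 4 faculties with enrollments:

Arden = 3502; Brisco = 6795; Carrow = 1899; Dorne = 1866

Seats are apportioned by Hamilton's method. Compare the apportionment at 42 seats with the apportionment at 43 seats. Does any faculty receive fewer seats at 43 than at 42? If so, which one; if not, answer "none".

Dorne

At 42 seats: Arden 10, Brisco 20, Carrow 6, Dorne 6.
At 43 seats: Arden 11, Brisco 21, Carrow 6, Dorne 5.
Dorne drops from 6 to 5.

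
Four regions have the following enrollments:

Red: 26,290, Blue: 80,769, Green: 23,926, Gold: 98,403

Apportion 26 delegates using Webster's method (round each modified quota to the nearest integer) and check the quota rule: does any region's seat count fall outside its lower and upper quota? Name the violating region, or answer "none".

Standard quotas: Red 2.980, Blue 9.155, Green 2.712, Gold 11.153.
Webster allocation: Red 3, Blue 9, Green 3, Gold 11.
Every allocation lies between the lower and upper quota.

none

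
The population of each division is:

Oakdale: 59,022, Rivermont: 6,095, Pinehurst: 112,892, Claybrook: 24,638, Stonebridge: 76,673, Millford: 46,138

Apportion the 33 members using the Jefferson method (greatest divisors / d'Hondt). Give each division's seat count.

Oakdale 6, Rivermont 0, Pinehurst 12, Claybrook 2, Stonebridge 8, Millford 5

Standard divisor 325458/33 ≈ 9862.364; standard quotas: Oakdale 5.985, Rivermont 0.618, Pinehurst 11.447, Claybrook 2.498, Stonebridge 7.774, Millford 4.678.
Rounding down gives 5, 0, 11, 2, 7, 4 = 29 seats, so the divisor must be adjusted.
With modified divisor 9000: modified quotas Oakdale 6.558, Rivermont 0.677, Pinehurst 12.544, Claybrook 2.738, Stonebridge 8.519, Millford 5.126.
Rounding down: Oakdale 6, Rivermont 0, Pinehurst 12, Claybrook 2, Stonebridge 8, Millford 5 (total 33).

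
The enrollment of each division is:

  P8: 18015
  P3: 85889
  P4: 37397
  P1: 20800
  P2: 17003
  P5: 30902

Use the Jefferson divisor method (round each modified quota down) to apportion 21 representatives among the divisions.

Standard divisor 210006/21 ≈ 10000.286; standard quotas: P8 1.801, P3 8.589, P4 3.740, P1 2.080, P2 1.700, P5 3.090.
Rounding down gives 1, 8, 3, 2, 1, 3 = 18 seats, so the divisor must be adjusted.
With modified divisor 8800: modified quotas P8 2.047, P3 9.760, P4 4.250, P1 2.364, P2 1.932, P5 3.512.
Rounding down: P8 2, P3 9, P4 4, P1 2, P2 1, P5 3 (total 21).

P8 2, P3 9, P4 4, P1 2, P2 1, P5 3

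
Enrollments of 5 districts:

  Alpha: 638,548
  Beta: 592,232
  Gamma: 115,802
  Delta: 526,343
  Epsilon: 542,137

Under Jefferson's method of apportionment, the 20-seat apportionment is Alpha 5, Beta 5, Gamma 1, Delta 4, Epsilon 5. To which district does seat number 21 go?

Priority for the next seat is population ÷ (current seats + 1).
Priorities: Alpha 106424.667, Beta 98705.333, Gamma 57901.000, Delta 105268.600, Epsilon 90356.167.
Highest priority: Alpha.

Alpha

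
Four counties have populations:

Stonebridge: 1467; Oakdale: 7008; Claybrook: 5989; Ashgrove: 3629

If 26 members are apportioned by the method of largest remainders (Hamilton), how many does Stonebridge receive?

2

Standard divisor: 18093 ÷ 26 ≈ 695.885.
Standard quotas: Stonebridge 2.1081, Oakdale 10.0706, Claybrook 8.6063, Ashgrove 5.2149.
Lower quotas: Stonebridge 2, Oakdale 10, Claybrook 8, Ashgrove 5 (sum 25, leaving 1 seat).
Remainders in descending order: Claybrook 0.6063, Ashgrove 0.2149, Stonebridge 0.1081, Oakdale 0.0706.
Largest remainder: Claybrook receives the extra seat.
Stonebridge receives 2.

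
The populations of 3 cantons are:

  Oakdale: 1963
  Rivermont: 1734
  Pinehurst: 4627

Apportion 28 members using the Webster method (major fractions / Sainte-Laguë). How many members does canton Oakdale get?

Standard divisor 8324/28 ≈ 297.286; standard quotas: Oakdale 6.603, Rivermont 5.833, Pinehurst 15.564.
Rounding to the nearest integer gives 7, 6, 16 = 29 seats, so the divisor must be adjusted.
With modified divisor 300: modified quotas Oakdale 6.543, Rivermont 5.780, Pinehurst 15.423.
Rounding to the nearest integer: Oakdale 7, Rivermont 6, Pinehurst 15 (total 28).
Oakdale receives 7.

7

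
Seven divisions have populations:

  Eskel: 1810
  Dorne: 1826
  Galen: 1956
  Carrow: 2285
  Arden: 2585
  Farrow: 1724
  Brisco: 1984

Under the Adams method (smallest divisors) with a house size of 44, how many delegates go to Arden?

8

Standard divisor 14170/44 ≈ 322.045; standard quotas: Eskel 5.620, Dorne 5.670, Galen 6.074, Carrow 7.095, Arden 8.027, Farrow 5.353, Brisco 6.161.
Rounding up gives 6, 6, 7, 8, 9, 6, 7 = 49 seats, so the divisor must be adjusted.
With modified divisor 350: modified quotas Eskel 5.171, Dorne 5.217, Galen 5.589, Carrow 6.529, Arden 7.386, Farrow 4.926, Brisco 5.669.
Rounding up: Eskel 6, Dorne 6, Galen 6, Carrow 7, Arden 8, Farrow 5, Brisco 6 (total 44).
Arden receives 8.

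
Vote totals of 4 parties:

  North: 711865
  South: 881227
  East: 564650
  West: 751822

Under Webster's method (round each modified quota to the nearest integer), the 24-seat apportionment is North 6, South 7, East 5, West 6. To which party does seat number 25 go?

Priority for the next seat is population ÷ (current seats + 0.5).
Priorities: North 109517.692, South 117496.933, East 102663.636, West 115664.923.
Highest priority: South.

South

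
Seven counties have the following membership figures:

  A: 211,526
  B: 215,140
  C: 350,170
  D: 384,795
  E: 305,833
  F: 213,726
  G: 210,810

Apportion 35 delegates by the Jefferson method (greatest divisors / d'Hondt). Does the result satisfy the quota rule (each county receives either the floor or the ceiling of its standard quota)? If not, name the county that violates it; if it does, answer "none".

none

Standard quotas: A 3.913, B 3.980, C 6.478, D 7.118, E 5.658, F 3.954, G 3.900.
Jefferson allocation: A 4, B 4, C 6, D 7, E 6, F 4, G 4.
Every allocation lies between the lower and upper quota.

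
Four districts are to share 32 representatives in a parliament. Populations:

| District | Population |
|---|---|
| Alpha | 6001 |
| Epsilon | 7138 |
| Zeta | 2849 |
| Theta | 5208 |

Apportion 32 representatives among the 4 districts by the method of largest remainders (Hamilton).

Standard divisor: 21196 ÷ 32 ≈ 662.375.
Standard quotas: Alpha 9.0598, Epsilon 10.7764, Zeta 4.3012, Theta 7.8626.
Lower quotas: Alpha 9, Epsilon 10, Zeta 4, Theta 7 (sum 30, leaving 2 seats).
Remainders in descending order: Theta 0.8626, Epsilon 0.7764, Zeta 0.3012, Alpha 0.0598.
Largest remainders: Theta, Epsilon receive the extra seats.

Alpha=9, Epsilon=11, Zeta=4, Theta=8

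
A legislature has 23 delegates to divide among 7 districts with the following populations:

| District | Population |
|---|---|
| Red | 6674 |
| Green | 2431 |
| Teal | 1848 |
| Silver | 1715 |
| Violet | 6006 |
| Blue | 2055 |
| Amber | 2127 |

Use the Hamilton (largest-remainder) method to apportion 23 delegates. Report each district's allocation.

Red=7, Green=2, Teal=2, Silver=2, Violet=6, Blue=2, Amber=2

Standard divisor: 22856 ÷ 23 ≈ 993.739.
Standard quotas: Red 6.7160, Green 2.4463, Teal 1.8596, Silver 1.7258, Violet 6.0438, Blue 2.0679, Amber 2.1404.
Lower quotas: Red 6, Green 2, Teal 1, Silver 1, Violet 6, Blue 2, Amber 2 (sum 20, leaving 3 seats).
Remainders in descending order: Teal 0.8596, Silver 0.7258, Red 0.7160, Green 0.4463, Amber 0.1404, Blue 0.0679, Violet 0.0438.
Largest remainders: Teal, Silver, Red receive the extra seats.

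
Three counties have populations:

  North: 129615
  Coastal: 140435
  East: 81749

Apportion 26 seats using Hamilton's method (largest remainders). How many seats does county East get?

The standard divisor is 351799/26 ≈ 13530.731.
Standard quotas: North 9.5793, Coastal 10.3790, East 6.0417.
Lower quotas: North 9, Coastal 10, East 6 (sum 25, leaving 1 seat).
Remainders in descending order: North 0.5793, Coastal 0.3790, East 0.0417.
The surplus seat goes to North.
East receives 6.

6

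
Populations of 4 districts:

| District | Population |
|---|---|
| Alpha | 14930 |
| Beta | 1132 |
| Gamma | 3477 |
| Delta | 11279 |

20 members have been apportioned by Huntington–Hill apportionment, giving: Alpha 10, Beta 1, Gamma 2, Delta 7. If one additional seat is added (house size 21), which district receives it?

Delta

Priority for the next seat is population ÷ (√(s·(s+1))).
Priorities: Alpha 1423.520, Beta 800.445, Gamma 1419.479, Delta 1507.220.
Highest priority: Delta.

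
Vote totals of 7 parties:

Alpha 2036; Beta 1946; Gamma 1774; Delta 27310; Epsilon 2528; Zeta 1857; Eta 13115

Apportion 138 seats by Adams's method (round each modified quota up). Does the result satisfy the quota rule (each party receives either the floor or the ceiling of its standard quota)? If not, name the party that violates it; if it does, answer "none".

Standard quotas: Alpha 5.556, Beta 5.311, Gamma 4.841, Delta 74.532, Epsilon 6.899, Zeta 5.068, Eta 35.792.
Adams allocation: Alpha 6, Beta 6, Gamma 5, Delta 73, Epsilon 7, Zeta 5, Eta 36.
Delta has quota 74.532 (lower 74, upper 75) but receives 73 — outside the quota interval.

Delta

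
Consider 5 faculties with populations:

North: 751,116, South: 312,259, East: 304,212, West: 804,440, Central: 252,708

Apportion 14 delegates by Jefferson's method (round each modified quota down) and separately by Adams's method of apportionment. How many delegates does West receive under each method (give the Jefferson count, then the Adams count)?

5 and 4

Jefferson: North 4, South 2, East 2, West 5, Central 1.
Adams: North 4, South 2, East 2, West 4, Central 2.
West gets 5 under Jefferson and 4 under Adams.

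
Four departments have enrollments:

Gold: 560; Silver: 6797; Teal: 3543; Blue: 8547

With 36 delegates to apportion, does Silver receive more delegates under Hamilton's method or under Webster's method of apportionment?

Hamilton: Gold 1, Silver 13, Teal 6, Blue 16.
Webster: Gold 1, Silver 12, Teal 7, Blue 16.
Silver gets 13 under Hamilton and 12 under Webster.

Hamilton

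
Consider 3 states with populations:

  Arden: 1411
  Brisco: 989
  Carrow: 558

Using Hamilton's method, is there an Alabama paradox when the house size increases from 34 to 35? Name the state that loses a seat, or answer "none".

At 34 seats: Arden 16, Brisco 11, Carrow 7.
At 35 seats: Arden 17, Brisco 12, Carrow 6.
Carrow drops from 7 to 6.

Carrow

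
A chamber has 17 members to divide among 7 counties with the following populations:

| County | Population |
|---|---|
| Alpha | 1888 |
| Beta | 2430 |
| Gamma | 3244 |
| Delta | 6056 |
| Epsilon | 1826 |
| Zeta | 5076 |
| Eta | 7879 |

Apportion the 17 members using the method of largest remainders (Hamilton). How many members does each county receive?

Alpha 1; Beta 1; Gamma 2; Delta 4; Epsilon 1; Zeta 3; Eta 5

The standard divisor is 28399/17 ≈ 1670.529.
Standard quotas: Alpha 1.1302, Beta 1.4546, Gamma 1.9419, Delta 3.6252, Epsilon 1.0931, Zeta 3.0386, Eta 4.7165.
Lower quotas: Alpha 1, Beta 1, Gamma 1, Delta 3, Epsilon 1, Zeta 3, Eta 4 (sum 14, leaving 3 seats).
Remainders in descending order: Gamma 0.9419, Eta 0.7165, Delta 0.6252, Beta 0.4546, Alpha 0.1302, Epsilon 0.0931, Zeta 0.0386.
Largest remainders: Gamma, Eta, Delta receive the extra seats.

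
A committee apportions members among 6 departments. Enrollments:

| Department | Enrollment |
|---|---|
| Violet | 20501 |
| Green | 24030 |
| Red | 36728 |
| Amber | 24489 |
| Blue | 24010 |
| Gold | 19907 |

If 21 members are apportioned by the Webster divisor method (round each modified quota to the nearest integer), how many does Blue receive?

Standard divisor 149665/21 ≈ 7126.905; standard quotas: Violet 2.877, Green 3.372, Red 5.153, Amber 3.436, Blue 3.369, Gold 2.793.
Rounding to the nearest integer gives 3, 3, 5, 3, 3, 3 = 20 seats, so the divisor must be adjusted.
With modified divisor 6930: modified quotas Violet 2.958, Green 3.468, Red 5.300, Amber 3.534, Blue 3.465, Gold 2.873.
Rounding to the nearest integer: Violet 3, Green 3, Red 5, Amber 4, Blue 3, Gold 3 (total 21).
Blue receives 3.

3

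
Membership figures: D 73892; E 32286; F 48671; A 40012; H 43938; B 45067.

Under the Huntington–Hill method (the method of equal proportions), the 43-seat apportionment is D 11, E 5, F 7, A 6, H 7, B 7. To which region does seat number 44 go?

Priority for the next seat is population ÷ (√(s·(s+1))).
Priorities: D 6431.473, E 5894.590, F 6503.936, A 6173.986, H 5871.462, B 6022.331.
Highest priority: F.

F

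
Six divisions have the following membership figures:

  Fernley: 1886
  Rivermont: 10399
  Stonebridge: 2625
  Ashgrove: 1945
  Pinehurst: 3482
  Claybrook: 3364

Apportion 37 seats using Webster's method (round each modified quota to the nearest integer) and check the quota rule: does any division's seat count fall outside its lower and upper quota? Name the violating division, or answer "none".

none

Standard quotas: Fernley 2.944, Rivermont 16.234, Stonebridge 4.098, Ashgrove 3.036, Pinehurst 5.436, Claybrook 5.252.
Webster allocation: Fernley 3, Rivermont 16, Stonebridge 4, Ashgrove 3, Pinehurst 6, Claybrook 5.
Every allocation lies between the lower and upper quota.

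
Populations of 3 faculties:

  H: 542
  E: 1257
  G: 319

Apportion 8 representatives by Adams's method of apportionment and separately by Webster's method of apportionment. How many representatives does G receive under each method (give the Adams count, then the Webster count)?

2 and 1

Adams: H 2, E 4, G 2.
Webster: H 2, E 5, G 1.
G gets 2 under Adams and 1 under Webster.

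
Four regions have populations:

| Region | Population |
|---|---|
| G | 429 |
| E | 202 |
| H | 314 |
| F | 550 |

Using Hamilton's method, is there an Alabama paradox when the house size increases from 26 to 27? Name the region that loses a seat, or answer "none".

E

At 26 seats: G 7, E 4, H 5, F 10.
At 27 seats: G 8, E 3, H 6, F 10.
E drops from 4 to 3.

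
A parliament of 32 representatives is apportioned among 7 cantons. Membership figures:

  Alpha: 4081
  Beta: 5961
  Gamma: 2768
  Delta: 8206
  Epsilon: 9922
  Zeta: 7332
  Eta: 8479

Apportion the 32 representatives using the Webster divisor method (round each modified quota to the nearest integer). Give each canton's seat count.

Standard divisor 46749/32 ≈ 1460.906; standard quotas: Alpha 2.793, Beta 4.080, Gamma 1.895, Delta 5.617, Epsilon 6.792, Zeta 5.019, Eta 5.804.
Rounding to the nearest integer gives 3, 4, 2, 6, 7, 5, 6 = 33 seats, so the divisor must be adjusted.
With modified divisor 1500: modified quotas Alpha 2.721, Beta 3.974, Gamma 1.845, Delta 5.471, Epsilon 6.615, Zeta 4.888, Eta 5.653.
Rounding to the nearest integer: Alpha 3, Beta 4, Gamma 2, Delta 5, Epsilon 7, Zeta 5, Eta 6 (total 32).

Alpha 3, Beta 4, Gamma 2, Delta 5, Epsilon 7, Zeta 5, Eta 6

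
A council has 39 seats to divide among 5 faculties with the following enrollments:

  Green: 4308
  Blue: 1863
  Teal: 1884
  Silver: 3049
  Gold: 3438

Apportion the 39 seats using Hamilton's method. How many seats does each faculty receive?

The standard divisor is 14542/39 ≈ 372.872.
Standard quotas: Green 11.554, Blue 4.996, Teal 5.053, Silver 8.177, Gold 9.220.
Lower quotas: Green 11, Blue 4, Teal 5, Silver 8, Gold 9 (sum 37, leaving 2 seats).
Remainders in descending order: Blue 0.996, Green 0.554, Gold 0.220, Silver 0.177, Teal 0.053.
Largest remainders: Blue, Green receive the extra seats.

Green 12, Blue 5, Teal 5, Silver 8, Gold 9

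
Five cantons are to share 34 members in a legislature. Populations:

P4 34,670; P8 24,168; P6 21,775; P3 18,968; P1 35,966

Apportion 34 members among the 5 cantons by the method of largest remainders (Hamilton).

P4 9, P8 6, P6 5, P3 5, P1 9

Total 135547; standard divisor 135547/34 ≈ 3986.676.
Standard quotas: P4 8.6965, P8 6.0622, P6 5.4619, P3 4.7578, P1 9.0215.
Lower quotas: P4 8, P8 6, P6 5, P3 4, P1 9 (sum 32, leaving 2 seats).
Remainders in descending order: P3 0.7578, P4 0.6965, P6 0.4619, P8 0.0622, P1 0.0215.
The surplus seats go to P3, P4.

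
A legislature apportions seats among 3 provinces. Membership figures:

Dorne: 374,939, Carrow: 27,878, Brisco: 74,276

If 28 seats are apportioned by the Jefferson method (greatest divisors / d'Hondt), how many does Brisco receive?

4

Standard divisor 477093/28 ≈ 17039.036; standard quotas: Dorne 22.005, Carrow 1.636, Brisco 4.359.
Rounding down gives 22, 1, 4 = 27 seats, so the divisor must be adjusted.
With modified divisor 16000: modified quotas Dorne 23.434, Carrow 1.742, Brisco 4.642.
Rounding down: Dorne 23, Carrow 1, Brisco 4 (total 28).
Brisco receives 4.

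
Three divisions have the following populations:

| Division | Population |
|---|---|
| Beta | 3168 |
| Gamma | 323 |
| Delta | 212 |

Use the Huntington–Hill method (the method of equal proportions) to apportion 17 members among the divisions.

Beta=14, Gamma=2, Delta=1

With divisor 224: modified quotas Beta 14.143, Gamma 1.442, Delta 0.946.
Geometric-mean thresholds: Beta √(14·15)=14.491, Gamma √(1·2)=1.414, Delta (min 1).
Each quota rounded against its threshold gives Beta 14, Gamma 2, Delta 1 (total 17).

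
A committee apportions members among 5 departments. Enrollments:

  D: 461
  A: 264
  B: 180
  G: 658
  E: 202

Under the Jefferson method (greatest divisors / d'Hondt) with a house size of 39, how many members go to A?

Standard divisor 1765/39 ≈ 45.256; standard quotas: D 10.186, A 5.833, B 3.977, G 14.539, E 4.463.
Rounding down gives 10, 5, 3, 14, 4 = 36 seats, so the divisor must be adjusted.
With modified divisor 43: modified quotas D 10.721, A 6.140, B 4.186, G 15.302, E 4.698.
Rounding down: D 10, A 6, B 4, G 15, E 4 (total 39).
A receives 6.

6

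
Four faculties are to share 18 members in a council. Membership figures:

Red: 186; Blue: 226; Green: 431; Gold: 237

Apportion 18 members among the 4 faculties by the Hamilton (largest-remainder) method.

Standard divisor: 1080 ÷ 18 = 60.
Standard quotas: Red 3.100, Blue 3.767, Green 7.183, Gold 3.950.
Lower quotas: Red 3, Blue 3, Green 7, Gold 3 (sum 16, leaving 2 seats).
Remainders in descending order: Gold 0.950, Blue 0.767, Green 0.183, Red 0.100.
The surplus seats go to Gold, Blue.

Red 3, Blue 4, Green 7, Gold 4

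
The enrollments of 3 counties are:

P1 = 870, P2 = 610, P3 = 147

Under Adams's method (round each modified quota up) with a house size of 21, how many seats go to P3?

Standard divisor 1627/21 ≈ 77.476; standard quotas: P1 11.229, P2 7.873, P3 1.897.
Rounding up gives 12, 8, 2 = 22 seats, so the divisor must be adjusted.
With modified divisor 80: modified quotas P1 10.875, P2 7.625, P3 1.837.
Rounding up: P1 11, P2 8, P3 2 (total 21).
P3 receives 2.

2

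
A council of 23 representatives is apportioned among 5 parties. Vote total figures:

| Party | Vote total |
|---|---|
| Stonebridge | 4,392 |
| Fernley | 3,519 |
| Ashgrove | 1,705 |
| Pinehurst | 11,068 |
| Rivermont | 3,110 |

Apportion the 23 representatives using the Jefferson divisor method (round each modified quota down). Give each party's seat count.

Stonebridge 4, Fernley 3, Ashgrove 1, Pinehurst 12, Rivermont 3

Standard divisor 23794/23 ≈ 1034.522; standard quotas: Stonebridge 4.245, Fernley 3.402, Ashgrove 1.648, Pinehurst 10.699, Rivermont 3.006.
Rounding down gives 4, 3, 1, 10, 3 = 21 seats, so the divisor must be adjusted.
With modified divisor 900: modified quotas Stonebridge 4.880, Fernley 3.910, Ashgrove 1.894, Pinehurst 12.298, Rivermont 3.456.
Rounding down: Stonebridge 4, Fernley 3, Ashgrove 1, Pinehurst 12, Rivermont 3 (total 23).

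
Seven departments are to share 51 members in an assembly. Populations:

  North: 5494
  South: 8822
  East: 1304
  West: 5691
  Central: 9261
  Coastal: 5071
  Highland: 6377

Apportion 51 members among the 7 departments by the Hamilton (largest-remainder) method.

North: 7; South: 11; East: 1; West: 7; Central: 11; Coastal: 6; Highland: 8

The standard divisor is 42020/51 ≈ 823.922.
Standard quotas: North 6.6681, South 10.7073, East 1.5827, West 6.9072, Central 11.2401, Coastal 6.1547, Highland 7.7398.
Lower quotas: North 6, South 10, East 1, West 6, Central 11, Coastal 6, Highland 7 (sum 47, leaving 4 seats).
Remainders in descending order: West 0.9072, Highland 0.7398, South 0.7073, North 0.6681, East 0.5827, Central 0.2401, Coastal 0.1547.
The surplus seats go to West, Highland, South, North.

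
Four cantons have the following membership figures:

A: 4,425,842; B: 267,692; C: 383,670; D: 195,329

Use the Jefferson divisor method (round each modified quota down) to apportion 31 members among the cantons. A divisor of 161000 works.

With modified divisor 161000: modified quotas A 27.490, B 1.663, C 2.383, D 1.213.
Rounding down: A 27, B 1, C 2, D 1 (total 31).

A 27, B 1, C 2, D 1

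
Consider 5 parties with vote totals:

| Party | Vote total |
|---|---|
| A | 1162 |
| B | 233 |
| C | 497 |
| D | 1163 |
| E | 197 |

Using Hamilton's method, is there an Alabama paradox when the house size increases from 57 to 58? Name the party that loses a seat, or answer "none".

At 57 seats: A 20, B 4, C 9, D 20, E 4.
At 58 seats: A 21, B 4, C 9, D 21, E 3.
E drops from 4 to 3.

E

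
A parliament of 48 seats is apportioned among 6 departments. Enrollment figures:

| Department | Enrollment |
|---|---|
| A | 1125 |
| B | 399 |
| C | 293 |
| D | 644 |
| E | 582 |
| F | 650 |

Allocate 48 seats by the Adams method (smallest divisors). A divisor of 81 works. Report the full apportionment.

A 14, B 5, C 4, D 8, E 8, F 9

With modified divisor 81: modified quotas A 13.889, B 4.926, C 3.617, D 7.951, E 7.185, F 8.025.
Rounding up: A 14, B 5, C 4, D 8, E 8, F 9 (total 48).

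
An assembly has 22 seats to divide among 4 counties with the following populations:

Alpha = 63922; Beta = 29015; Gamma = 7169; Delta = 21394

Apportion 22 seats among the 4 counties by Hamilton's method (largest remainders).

Standard divisor: 121500 ÷ 22 ≈ 5522.727.
Standard quotas: Alpha 11.5744, Beta 5.2537, Gamma 1.2981, Delta 3.8738.
Lower quotas: Alpha 11, Beta 5, Gamma 1, Delta 3 (sum 20, leaving 2 seats).
Remainders in descending order: Delta 0.8738, Alpha 0.5744, Gamma 0.2981, Beta 0.2537.
The surplus seats go to Delta, Alpha.

Alpha=12, Beta=5, Gamma=1, Delta=4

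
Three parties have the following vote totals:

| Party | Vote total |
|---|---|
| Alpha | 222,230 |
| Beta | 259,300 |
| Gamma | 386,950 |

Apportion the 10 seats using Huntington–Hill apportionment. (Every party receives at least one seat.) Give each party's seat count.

Alpha 3, Beta 3, Gamma 4

With divisor 88625: modified quotas Alpha 2.508, Beta 2.926, Gamma 4.366.
Geometric-mean thresholds: Alpha √(2·3)=2.449, Beta √(2·3)=2.449, Gamma √(4·5)=4.472.
Each quota rounded against its threshold gives Alpha 3, Beta 3, Gamma 4 (total 10).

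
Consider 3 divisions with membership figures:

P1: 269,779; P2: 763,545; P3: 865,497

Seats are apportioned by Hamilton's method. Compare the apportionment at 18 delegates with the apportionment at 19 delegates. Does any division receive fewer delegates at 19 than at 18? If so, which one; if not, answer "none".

none

At 18 seats: P1 3, P2 7, P3 8.
At 19 seats: P1 3, P2 7, P3 9.
No division's allocation decreased.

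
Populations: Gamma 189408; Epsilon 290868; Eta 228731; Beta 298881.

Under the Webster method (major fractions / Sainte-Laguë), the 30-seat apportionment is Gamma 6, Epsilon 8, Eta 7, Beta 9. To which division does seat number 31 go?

Priority for the next seat is population ÷ (current seats + 0.5).
Priorities: Gamma 29139.692, Epsilon 34219.765, Eta 30497.467, Beta 31461.158.
Highest priority: Epsilon.

Epsilon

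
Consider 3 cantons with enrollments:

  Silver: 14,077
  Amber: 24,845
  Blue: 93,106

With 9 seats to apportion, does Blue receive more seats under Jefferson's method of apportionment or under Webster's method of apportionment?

Jefferson

Jefferson: Silver 1, Amber 1, Blue 7.
Webster: Silver 1, Amber 2, Blue 6.
Blue gets 7 under Jefferson and 6 under Webster.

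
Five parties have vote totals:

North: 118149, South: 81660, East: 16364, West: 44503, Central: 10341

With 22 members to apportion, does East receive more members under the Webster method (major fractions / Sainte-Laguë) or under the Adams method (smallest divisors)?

Webster: North 9, South 7, East 1, West 4, Central 1.
Adams: North 9, South 6, East 2, West 4, Central 1.
East gets 1 under Webster and 2 under Adams.

Adams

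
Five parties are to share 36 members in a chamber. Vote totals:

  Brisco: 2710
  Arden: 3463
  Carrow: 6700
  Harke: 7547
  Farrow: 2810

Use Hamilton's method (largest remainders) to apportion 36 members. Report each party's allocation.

The standard divisor is 23230/36 ≈ 645.278.
Standard quotas: Brisco 4.1997, Arden 5.3667, Carrow 10.3831, Harke 11.6957, Farrow 4.3547.
Lower quotas: Brisco 4, Arden 5, Carrow 10, Harke 11, Farrow 4 (sum 34, leaving 2 seats).
Remainders in descending order: Harke 0.6957, Carrow 0.3831, Arden 0.3667, Farrow 0.3547, Brisco 0.1997.
The surplus seats go to Harke, Carrow.

Brisco 4, Arden 5, Carrow 11, Harke 12, Farrow 4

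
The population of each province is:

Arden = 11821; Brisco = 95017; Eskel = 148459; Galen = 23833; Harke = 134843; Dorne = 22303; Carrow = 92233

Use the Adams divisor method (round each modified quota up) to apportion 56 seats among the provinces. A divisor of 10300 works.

With modified divisor 10300: modified quotas Arden 1.148, Brisco 9.225, Eskel 14.413, Galen 2.314, Harke 13.092, Dorne 2.165, Carrow 8.955.
Rounding up: Arden 2, Brisco 10, Eskel 15, Galen 3, Harke 14, Dorne 3, Carrow 9 (total 56).

Arden 2, Brisco 10, Eskel 15, Galen 3, Harke 14, Dorne 3, Carrow 9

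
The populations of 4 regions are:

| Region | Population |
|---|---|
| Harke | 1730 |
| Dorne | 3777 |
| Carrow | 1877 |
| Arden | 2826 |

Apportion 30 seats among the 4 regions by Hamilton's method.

Harke: 5; Dorne: 11; Carrow: 6; Arden: 8

The standard divisor is 10210/30 ≈ 340.333.
Standard quotas: Harke 5.083, Dorne 11.098, Carrow 5.515, Arden 8.304.
Lower quotas: Harke 5, Dorne 11, Carrow 5, Arden 8 (sum 29, leaving 1 seat).
Remainders in descending order: Carrow 0.515, Arden 0.304, Dorne 0.098, Harke 0.083.
Largest remainder: Carrow receives the extra seat.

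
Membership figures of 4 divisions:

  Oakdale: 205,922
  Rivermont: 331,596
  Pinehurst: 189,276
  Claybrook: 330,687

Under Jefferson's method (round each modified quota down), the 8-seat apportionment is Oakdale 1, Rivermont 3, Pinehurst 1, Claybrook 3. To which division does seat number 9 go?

Oakdale

Priority for the next seat is population ÷ (current seats + 1).
Priorities: Oakdale 102961.000, Rivermont 82899.000, Pinehurst 94638.000, Claybrook 82671.750.
Highest priority: Oakdale.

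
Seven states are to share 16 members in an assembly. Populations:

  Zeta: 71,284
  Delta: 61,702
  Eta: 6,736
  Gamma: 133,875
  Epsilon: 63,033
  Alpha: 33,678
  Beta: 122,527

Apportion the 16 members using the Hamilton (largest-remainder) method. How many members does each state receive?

Standard divisor: 492835 ÷ 16 ≈ 30802.188.
Standard quotas: Zeta 2.3143, Delta 2.0032, Eta 0.2187, Gamma 4.3463, Epsilon 2.0464, Alpha 1.0934, Beta 3.9779.
Lower quotas: Zeta 2, Delta 2, Eta 0, Gamma 4, Epsilon 2, Alpha 1, Beta 3 (sum 14, leaving 2 seats).
Remainders in descending order: Beta 0.9779, Gamma 0.3463, Zeta 0.3143, Eta 0.2187, Alpha 0.0934, Epsilon 0.0464, Delta 0.0032.
The surplus seats go to Beta, Gamma.

Zeta: 2; Delta: 2; Eta: 0; Gamma: 5; Epsilon: 2; Alpha: 1; Beta: 4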